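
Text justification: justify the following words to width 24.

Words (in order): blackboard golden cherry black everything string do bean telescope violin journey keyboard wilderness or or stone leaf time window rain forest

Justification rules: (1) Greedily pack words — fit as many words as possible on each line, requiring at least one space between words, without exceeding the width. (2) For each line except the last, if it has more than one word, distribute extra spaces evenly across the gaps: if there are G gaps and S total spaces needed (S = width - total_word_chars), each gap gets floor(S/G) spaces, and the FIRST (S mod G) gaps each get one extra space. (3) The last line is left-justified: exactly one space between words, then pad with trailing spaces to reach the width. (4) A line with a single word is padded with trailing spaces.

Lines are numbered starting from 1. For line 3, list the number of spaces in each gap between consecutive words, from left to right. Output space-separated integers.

Line 1: ['blackboard', 'golden', 'cherry'] (min_width=24, slack=0)
Line 2: ['black', 'everything', 'string'] (min_width=23, slack=1)
Line 3: ['do', 'bean', 'telescope', 'violin'] (min_width=24, slack=0)
Line 4: ['journey', 'keyboard'] (min_width=16, slack=8)
Line 5: ['wilderness', 'or', 'or', 'stone'] (min_width=22, slack=2)
Line 6: ['leaf', 'time', 'window', 'rain'] (min_width=21, slack=3)
Line 7: ['forest'] (min_width=6, slack=18)

Answer: 1 1 1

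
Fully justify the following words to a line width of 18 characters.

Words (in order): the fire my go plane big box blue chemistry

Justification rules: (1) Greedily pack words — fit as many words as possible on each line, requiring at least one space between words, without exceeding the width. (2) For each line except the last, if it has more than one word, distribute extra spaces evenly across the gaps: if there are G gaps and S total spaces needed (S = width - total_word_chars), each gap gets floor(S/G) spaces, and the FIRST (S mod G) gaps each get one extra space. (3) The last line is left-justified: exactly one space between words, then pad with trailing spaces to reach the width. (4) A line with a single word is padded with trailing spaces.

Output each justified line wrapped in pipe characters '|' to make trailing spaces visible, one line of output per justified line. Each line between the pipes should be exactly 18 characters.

Answer: |the   fire  my  go|
|plane big box blue|
|chemistry         |

Derivation:
Line 1: ['the', 'fire', 'my', 'go'] (min_width=14, slack=4)
Line 2: ['plane', 'big', 'box', 'blue'] (min_width=18, slack=0)
Line 3: ['chemistry'] (min_width=9, slack=9)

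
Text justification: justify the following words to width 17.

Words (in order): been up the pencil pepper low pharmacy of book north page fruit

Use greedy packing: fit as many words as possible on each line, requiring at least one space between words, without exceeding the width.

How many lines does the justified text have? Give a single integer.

Answer: 4

Derivation:
Line 1: ['been', 'up', 'the'] (min_width=11, slack=6)
Line 2: ['pencil', 'pepper', 'low'] (min_width=17, slack=0)
Line 3: ['pharmacy', 'of', 'book'] (min_width=16, slack=1)
Line 4: ['north', 'page', 'fruit'] (min_width=16, slack=1)
Total lines: 4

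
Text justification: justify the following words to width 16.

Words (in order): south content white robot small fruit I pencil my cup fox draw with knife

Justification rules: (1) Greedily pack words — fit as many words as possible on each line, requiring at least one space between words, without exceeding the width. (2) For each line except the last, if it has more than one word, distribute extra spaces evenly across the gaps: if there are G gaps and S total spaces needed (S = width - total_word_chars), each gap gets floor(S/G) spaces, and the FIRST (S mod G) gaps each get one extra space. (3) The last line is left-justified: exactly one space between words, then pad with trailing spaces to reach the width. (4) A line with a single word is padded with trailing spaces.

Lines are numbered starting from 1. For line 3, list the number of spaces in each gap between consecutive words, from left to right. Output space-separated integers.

Line 1: ['south', 'content'] (min_width=13, slack=3)
Line 2: ['white', 'robot'] (min_width=11, slack=5)
Line 3: ['small', 'fruit', 'I'] (min_width=13, slack=3)
Line 4: ['pencil', 'my', 'cup'] (min_width=13, slack=3)
Line 5: ['fox', 'draw', 'with'] (min_width=13, slack=3)
Line 6: ['knife'] (min_width=5, slack=11)

Answer: 3 2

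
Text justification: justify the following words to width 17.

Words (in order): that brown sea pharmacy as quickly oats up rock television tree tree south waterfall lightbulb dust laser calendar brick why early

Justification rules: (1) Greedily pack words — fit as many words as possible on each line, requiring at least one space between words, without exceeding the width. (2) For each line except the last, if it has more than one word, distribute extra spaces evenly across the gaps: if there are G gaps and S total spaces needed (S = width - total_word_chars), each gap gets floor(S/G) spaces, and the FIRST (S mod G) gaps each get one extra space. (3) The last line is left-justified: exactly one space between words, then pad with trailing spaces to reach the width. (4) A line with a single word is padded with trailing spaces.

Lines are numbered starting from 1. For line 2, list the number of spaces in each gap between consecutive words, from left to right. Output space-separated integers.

Line 1: ['that', 'brown', 'sea'] (min_width=14, slack=3)
Line 2: ['pharmacy', 'as'] (min_width=11, slack=6)
Line 3: ['quickly', 'oats', 'up'] (min_width=15, slack=2)
Line 4: ['rock', 'television'] (min_width=15, slack=2)
Line 5: ['tree', 'tree', 'south'] (min_width=15, slack=2)
Line 6: ['waterfall'] (min_width=9, slack=8)
Line 7: ['lightbulb', 'dust'] (min_width=14, slack=3)
Line 8: ['laser', 'calendar'] (min_width=14, slack=3)
Line 9: ['brick', 'why', 'early'] (min_width=15, slack=2)

Answer: 7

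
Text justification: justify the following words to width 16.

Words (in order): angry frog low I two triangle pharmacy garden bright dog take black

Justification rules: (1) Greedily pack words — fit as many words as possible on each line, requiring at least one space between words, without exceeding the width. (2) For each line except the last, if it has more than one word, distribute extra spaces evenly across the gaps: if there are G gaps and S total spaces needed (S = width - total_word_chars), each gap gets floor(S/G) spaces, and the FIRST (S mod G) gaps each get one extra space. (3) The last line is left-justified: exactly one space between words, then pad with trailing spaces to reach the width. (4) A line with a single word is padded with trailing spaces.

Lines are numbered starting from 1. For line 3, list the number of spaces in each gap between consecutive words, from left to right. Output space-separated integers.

Answer: 2

Derivation:
Line 1: ['angry', 'frog', 'low', 'I'] (min_width=16, slack=0)
Line 2: ['two', 'triangle'] (min_width=12, slack=4)
Line 3: ['pharmacy', 'garden'] (min_width=15, slack=1)
Line 4: ['bright', 'dog', 'take'] (min_width=15, slack=1)
Line 5: ['black'] (min_width=5, slack=11)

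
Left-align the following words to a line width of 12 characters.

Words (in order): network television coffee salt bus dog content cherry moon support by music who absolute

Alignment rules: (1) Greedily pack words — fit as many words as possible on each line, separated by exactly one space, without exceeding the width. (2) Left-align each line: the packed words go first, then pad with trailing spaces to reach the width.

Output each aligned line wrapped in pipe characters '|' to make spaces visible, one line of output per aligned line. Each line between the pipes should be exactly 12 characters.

Answer: |network     |
|television  |
|coffee salt |
|bus dog     |
|content     |
|cherry moon |
|support by  |
|music who   |
|absolute    |

Derivation:
Line 1: ['network'] (min_width=7, slack=5)
Line 2: ['television'] (min_width=10, slack=2)
Line 3: ['coffee', 'salt'] (min_width=11, slack=1)
Line 4: ['bus', 'dog'] (min_width=7, slack=5)
Line 5: ['content'] (min_width=7, slack=5)
Line 6: ['cherry', 'moon'] (min_width=11, slack=1)
Line 7: ['support', 'by'] (min_width=10, slack=2)
Line 8: ['music', 'who'] (min_width=9, slack=3)
Line 9: ['absolute'] (min_width=8, slack=4)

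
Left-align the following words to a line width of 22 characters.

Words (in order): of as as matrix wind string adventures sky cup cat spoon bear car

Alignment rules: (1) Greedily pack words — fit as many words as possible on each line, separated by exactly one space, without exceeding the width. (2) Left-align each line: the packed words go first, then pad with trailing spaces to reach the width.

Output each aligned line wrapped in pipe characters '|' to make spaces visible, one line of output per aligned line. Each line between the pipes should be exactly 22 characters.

Answer: |of as as matrix wind  |
|string adventures sky |
|cup cat spoon bear car|

Derivation:
Line 1: ['of', 'as', 'as', 'matrix', 'wind'] (min_width=20, slack=2)
Line 2: ['string', 'adventures', 'sky'] (min_width=21, slack=1)
Line 3: ['cup', 'cat', 'spoon', 'bear', 'car'] (min_width=22, slack=0)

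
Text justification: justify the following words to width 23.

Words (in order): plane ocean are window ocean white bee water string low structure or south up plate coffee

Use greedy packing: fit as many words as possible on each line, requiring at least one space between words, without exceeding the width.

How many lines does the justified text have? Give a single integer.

Answer: 4

Derivation:
Line 1: ['plane', 'ocean', 'are', 'window'] (min_width=22, slack=1)
Line 2: ['ocean', 'white', 'bee', 'water'] (min_width=21, slack=2)
Line 3: ['string', 'low', 'structure', 'or'] (min_width=23, slack=0)
Line 4: ['south', 'up', 'plate', 'coffee'] (min_width=21, slack=2)
Total lines: 4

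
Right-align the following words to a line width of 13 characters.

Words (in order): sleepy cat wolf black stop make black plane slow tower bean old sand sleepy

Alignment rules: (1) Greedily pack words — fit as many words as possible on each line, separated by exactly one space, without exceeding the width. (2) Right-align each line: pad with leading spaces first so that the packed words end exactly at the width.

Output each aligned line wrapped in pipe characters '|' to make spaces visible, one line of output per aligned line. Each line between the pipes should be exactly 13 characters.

Line 1: ['sleepy', 'cat'] (min_width=10, slack=3)
Line 2: ['wolf', 'black'] (min_width=10, slack=3)
Line 3: ['stop', 'make'] (min_width=9, slack=4)
Line 4: ['black', 'plane'] (min_width=11, slack=2)
Line 5: ['slow', 'tower'] (min_width=10, slack=3)
Line 6: ['bean', 'old', 'sand'] (min_width=13, slack=0)
Line 7: ['sleepy'] (min_width=6, slack=7)

Answer: |   sleepy cat|
|   wolf black|
|    stop make|
|  black plane|
|   slow tower|
|bean old sand|
|       sleepy|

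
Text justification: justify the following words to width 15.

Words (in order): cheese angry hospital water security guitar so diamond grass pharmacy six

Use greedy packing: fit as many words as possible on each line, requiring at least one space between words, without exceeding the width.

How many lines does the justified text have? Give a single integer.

Line 1: ['cheese', 'angry'] (min_width=12, slack=3)
Line 2: ['hospital', 'water'] (min_width=14, slack=1)
Line 3: ['security', 'guitar'] (min_width=15, slack=0)
Line 4: ['so', 'diamond'] (min_width=10, slack=5)
Line 5: ['grass', 'pharmacy'] (min_width=14, slack=1)
Line 6: ['six'] (min_width=3, slack=12)
Total lines: 6

Answer: 6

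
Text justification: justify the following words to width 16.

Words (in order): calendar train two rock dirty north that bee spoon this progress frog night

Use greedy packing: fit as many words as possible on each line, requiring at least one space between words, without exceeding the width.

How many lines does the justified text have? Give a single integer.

Line 1: ['calendar', 'train'] (min_width=14, slack=2)
Line 2: ['two', 'rock', 'dirty'] (min_width=14, slack=2)
Line 3: ['north', 'that', 'bee'] (min_width=14, slack=2)
Line 4: ['spoon', 'this'] (min_width=10, slack=6)
Line 5: ['progress', 'frog'] (min_width=13, slack=3)
Line 6: ['night'] (min_width=5, slack=11)
Total lines: 6

Answer: 6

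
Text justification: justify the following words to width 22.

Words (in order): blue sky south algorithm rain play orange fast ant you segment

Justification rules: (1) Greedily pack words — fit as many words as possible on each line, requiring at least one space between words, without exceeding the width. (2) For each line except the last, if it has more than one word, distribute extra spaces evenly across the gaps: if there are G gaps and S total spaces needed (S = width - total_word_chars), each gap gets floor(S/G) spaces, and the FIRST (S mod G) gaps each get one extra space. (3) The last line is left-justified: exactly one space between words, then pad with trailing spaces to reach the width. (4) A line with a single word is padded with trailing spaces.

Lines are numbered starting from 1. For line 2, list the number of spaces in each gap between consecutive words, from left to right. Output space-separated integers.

Line 1: ['blue', 'sky', 'south'] (min_width=14, slack=8)
Line 2: ['algorithm', 'rain', 'play'] (min_width=19, slack=3)
Line 3: ['orange', 'fast', 'ant', 'you'] (min_width=19, slack=3)
Line 4: ['segment'] (min_width=7, slack=15)

Answer: 3 2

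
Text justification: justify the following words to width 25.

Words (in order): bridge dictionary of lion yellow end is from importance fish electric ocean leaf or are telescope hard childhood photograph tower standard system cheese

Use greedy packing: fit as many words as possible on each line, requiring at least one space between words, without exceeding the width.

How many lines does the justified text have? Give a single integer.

Line 1: ['bridge', 'dictionary', 'of', 'lion'] (min_width=25, slack=0)
Line 2: ['yellow', 'end', 'is', 'from'] (min_width=18, slack=7)
Line 3: ['importance', 'fish', 'electric'] (min_width=24, slack=1)
Line 4: ['ocean', 'leaf', 'or', 'are'] (min_width=17, slack=8)
Line 5: ['telescope', 'hard', 'childhood'] (min_width=24, slack=1)
Line 6: ['photograph', 'tower', 'standard'] (min_width=25, slack=0)
Line 7: ['system', 'cheese'] (min_width=13, slack=12)
Total lines: 7

Answer: 7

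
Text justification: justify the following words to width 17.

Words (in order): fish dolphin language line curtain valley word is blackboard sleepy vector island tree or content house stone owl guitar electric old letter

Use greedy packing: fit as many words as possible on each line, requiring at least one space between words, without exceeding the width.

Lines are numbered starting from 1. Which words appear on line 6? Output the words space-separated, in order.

Line 1: ['fish', 'dolphin'] (min_width=12, slack=5)
Line 2: ['language', 'line'] (min_width=13, slack=4)
Line 3: ['curtain', 'valley'] (min_width=14, slack=3)
Line 4: ['word', 'is'] (min_width=7, slack=10)
Line 5: ['blackboard', 'sleepy'] (min_width=17, slack=0)
Line 6: ['vector', 'island'] (min_width=13, slack=4)
Line 7: ['tree', 'or', 'content'] (min_width=15, slack=2)
Line 8: ['house', 'stone', 'owl'] (min_width=15, slack=2)
Line 9: ['guitar', 'electric'] (min_width=15, slack=2)
Line 10: ['old', 'letter'] (min_width=10, slack=7)

Answer: vector island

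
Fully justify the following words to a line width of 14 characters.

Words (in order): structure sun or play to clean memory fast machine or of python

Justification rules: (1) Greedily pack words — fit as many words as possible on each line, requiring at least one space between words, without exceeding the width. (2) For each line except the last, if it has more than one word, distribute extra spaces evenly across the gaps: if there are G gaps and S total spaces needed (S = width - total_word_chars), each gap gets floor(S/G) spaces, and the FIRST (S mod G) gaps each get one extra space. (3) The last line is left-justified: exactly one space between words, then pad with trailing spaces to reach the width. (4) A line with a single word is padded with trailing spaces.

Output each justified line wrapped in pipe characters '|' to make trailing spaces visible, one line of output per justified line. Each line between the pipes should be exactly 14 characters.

Answer: |structure  sun|
|or   play   to|
|clean   memory|
|fast   machine|
|or of python  |

Derivation:
Line 1: ['structure', 'sun'] (min_width=13, slack=1)
Line 2: ['or', 'play', 'to'] (min_width=10, slack=4)
Line 3: ['clean', 'memory'] (min_width=12, slack=2)
Line 4: ['fast', 'machine'] (min_width=12, slack=2)
Line 5: ['or', 'of', 'python'] (min_width=12, slack=2)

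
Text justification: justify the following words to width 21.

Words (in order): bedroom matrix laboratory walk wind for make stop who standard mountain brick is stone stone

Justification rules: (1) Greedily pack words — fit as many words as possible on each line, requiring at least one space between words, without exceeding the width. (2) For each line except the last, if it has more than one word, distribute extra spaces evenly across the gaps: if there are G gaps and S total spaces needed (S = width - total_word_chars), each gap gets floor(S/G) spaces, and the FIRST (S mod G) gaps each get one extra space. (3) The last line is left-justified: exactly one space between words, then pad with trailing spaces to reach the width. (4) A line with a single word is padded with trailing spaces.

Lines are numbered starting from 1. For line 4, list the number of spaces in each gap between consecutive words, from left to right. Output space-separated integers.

Answer: 5

Derivation:
Line 1: ['bedroom', 'matrix'] (min_width=14, slack=7)
Line 2: ['laboratory', 'walk', 'wind'] (min_width=20, slack=1)
Line 3: ['for', 'make', 'stop', 'who'] (min_width=17, slack=4)
Line 4: ['standard', 'mountain'] (min_width=17, slack=4)
Line 5: ['brick', 'is', 'stone', 'stone'] (min_width=20, slack=1)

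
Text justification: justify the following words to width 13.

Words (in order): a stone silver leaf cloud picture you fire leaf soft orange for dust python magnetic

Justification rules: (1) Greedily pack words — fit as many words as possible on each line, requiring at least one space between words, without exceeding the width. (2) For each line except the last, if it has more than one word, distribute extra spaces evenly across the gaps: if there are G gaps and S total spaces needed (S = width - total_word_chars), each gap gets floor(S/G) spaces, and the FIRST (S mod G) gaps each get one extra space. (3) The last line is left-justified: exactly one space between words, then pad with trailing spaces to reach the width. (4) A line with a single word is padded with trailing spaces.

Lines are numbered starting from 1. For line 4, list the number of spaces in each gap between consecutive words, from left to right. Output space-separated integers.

Line 1: ['a', 'stone'] (min_width=7, slack=6)
Line 2: ['silver', 'leaf'] (min_width=11, slack=2)
Line 3: ['cloud', 'picture'] (min_width=13, slack=0)
Line 4: ['you', 'fire', 'leaf'] (min_width=13, slack=0)
Line 5: ['soft', 'orange'] (min_width=11, slack=2)
Line 6: ['for', 'dust'] (min_width=8, slack=5)
Line 7: ['python'] (min_width=6, slack=7)
Line 8: ['magnetic'] (min_width=8, slack=5)

Answer: 1 1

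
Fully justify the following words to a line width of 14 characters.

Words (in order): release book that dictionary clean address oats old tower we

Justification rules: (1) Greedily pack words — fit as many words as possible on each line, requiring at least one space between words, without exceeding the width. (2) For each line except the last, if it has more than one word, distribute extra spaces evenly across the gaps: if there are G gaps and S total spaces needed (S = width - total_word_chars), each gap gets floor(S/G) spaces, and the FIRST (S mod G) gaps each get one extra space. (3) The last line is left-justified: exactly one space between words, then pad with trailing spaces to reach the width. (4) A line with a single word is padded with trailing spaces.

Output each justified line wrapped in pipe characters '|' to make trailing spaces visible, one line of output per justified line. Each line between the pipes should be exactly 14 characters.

Line 1: ['release', 'book'] (min_width=12, slack=2)
Line 2: ['that'] (min_width=4, slack=10)
Line 3: ['dictionary'] (min_width=10, slack=4)
Line 4: ['clean', 'address'] (min_width=13, slack=1)
Line 5: ['oats', 'old', 'tower'] (min_width=14, slack=0)
Line 6: ['we'] (min_width=2, slack=12)

Answer: |release   book|
|that          |
|dictionary    |
|clean  address|
|oats old tower|
|we            |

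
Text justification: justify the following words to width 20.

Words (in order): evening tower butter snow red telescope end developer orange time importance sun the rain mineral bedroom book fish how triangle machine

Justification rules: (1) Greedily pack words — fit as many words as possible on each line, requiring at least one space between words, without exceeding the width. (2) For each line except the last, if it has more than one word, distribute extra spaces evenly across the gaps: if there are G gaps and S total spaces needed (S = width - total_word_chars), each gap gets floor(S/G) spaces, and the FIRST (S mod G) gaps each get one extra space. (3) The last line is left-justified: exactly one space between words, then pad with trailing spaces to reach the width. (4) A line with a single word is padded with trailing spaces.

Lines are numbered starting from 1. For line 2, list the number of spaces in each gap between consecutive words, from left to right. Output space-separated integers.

Line 1: ['evening', 'tower', 'butter'] (min_width=20, slack=0)
Line 2: ['snow', 'red', 'telescope'] (min_width=18, slack=2)
Line 3: ['end', 'developer', 'orange'] (min_width=20, slack=0)
Line 4: ['time', 'importance', 'sun'] (min_width=19, slack=1)
Line 5: ['the', 'rain', 'mineral'] (min_width=16, slack=4)
Line 6: ['bedroom', 'book', 'fish'] (min_width=17, slack=3)
Line 7: ['how', 'triangle', 'machine'] (min_width=20, slack=0)

Answer: 2 2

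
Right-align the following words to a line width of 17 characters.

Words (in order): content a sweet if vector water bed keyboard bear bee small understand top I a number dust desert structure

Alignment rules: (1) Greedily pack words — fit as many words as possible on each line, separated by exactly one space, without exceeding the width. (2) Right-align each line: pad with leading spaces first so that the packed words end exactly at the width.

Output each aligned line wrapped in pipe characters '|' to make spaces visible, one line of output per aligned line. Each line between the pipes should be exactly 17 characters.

Answer: |  content a sweet|
|  if vector water|
|bed keyboard bear|
|        bee small|
| understand top I|
|    a number dust|
| desert structure|

Derivation:
Line 1: ['content', 'a', 'sweet'] (min_width=15, slack=2)
Line 2: ['if', 'vector', 'water'] (min_width=15, slack=2)
Line 3: ['bed', 'keyboard', 'bear'] (min_width=17, slack=0)
Line 4: ['bee', 'small'] (min_width=9, slack=8)
Line 5: ['understand', 'top', 'I'] (min_width=16, slack=1)
Line 6: ['a', 'number', 'dust'] (min_width=13, slack=4)
Line 7: ['desert', 'structure'] (min_width=16, slack=1)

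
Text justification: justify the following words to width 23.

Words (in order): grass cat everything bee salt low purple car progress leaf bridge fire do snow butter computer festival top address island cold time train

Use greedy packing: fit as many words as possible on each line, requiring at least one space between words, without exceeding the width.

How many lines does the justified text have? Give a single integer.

Answer: 7

Derivation:
Line 1: ['grass', 'cat', 'everything'] (min_width=20, slack=3)
Line 2: ['bee', 'salt', 'low', 'purple', 'car'] (min_width=23, slack=0)
Line 3: ['progress', 'leaf', 'bridge'] (min_width=20, slack=3)
Line 4: ['fire', 'do', 'snow', 'butter'] (min_width=19, slack=4)
Line 5: ['computer', 'festival', 'top'] (min_width=21, slack=2)
Line 6: ['address', 'island', 'cold'] (min_width=19, slack=4)
Line 7: ['time', 'train'] (min_width=10, slack=13)
Total lines: 7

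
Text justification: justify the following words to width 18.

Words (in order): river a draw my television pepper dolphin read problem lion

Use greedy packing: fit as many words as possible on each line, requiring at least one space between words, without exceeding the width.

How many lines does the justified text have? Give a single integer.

Line 1: ['river', 'a', 'draw', 'my'] (min_width=15, slack=3)
Line 2: ['television', 'pepper'] (min_width=17, slack=1)
Line 3: ['dolphin', 'read'] (min_width=12, slack=6)
Line 4: ['problem', 'lion'] (min_width=12, slack=6)
Total lines: 4

Answer: 4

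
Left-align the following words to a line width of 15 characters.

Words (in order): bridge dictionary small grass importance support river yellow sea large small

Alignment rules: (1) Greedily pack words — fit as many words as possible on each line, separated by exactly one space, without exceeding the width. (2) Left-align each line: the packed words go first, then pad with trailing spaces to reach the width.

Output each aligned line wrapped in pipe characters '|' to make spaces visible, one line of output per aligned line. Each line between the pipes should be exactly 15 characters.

Line 1: ['bridge'] (min_width=6, slack=9)
Line 2: ['dictionary'] (min_width=10, slack=5)
Line 3: ['small', 'grass'] (min_width=11, slack=4)
Line 4: ['importance'] (min_width=10, slack=5)
Line 5: ['support', 'river'] (min_width=13, slack=2)
Line 6: ['yellow', 'sea'] (min_width=10, slack=5)
Line 7: ['large', 'small'] (min_width=11, slack=4)

Answer: |bridge         |
|dictionary     |
|small grass    |
|importance     |
|support river  |
|yellow sea     |
|large small    |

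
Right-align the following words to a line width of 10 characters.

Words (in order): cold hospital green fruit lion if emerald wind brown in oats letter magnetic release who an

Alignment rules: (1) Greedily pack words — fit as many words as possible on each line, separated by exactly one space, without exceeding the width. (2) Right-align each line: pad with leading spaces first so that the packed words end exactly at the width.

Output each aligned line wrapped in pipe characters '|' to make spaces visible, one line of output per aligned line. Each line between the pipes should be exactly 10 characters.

Answer: |      cold|
|  hospital|
|     green|
|fruit lion|
|if emerald|
|wind brown|
|   in oats|
|    letter|
|  magnetic|
|   release|
|    who an|

Derivation:
Line 1: ['cold'] (min_width=4, slack=6)
Line 2: ['hospital'] (min_width=8, slack=2)
Line 3: ['green'] (min_width=5, slack=5)
Line 4: ['fruit', 'lion'] (min_width=10, slack=0)
Line 5: ['if', 'emerald'] (min_width=10, slack=0)
Line 6: ['wind', 'brown'] (min_width=10, slack=0)
Line 7: ['in', 'oats'] (min_width=7, slack=3)
Line 8: ['letter'] (min_width=6, slack=4)
Line 9: ['magnetic'] (min_width=8, slack=2)
Line 10: ['release'] (min_width=7, slack=3)
Line 11: ['who', 'an'] (min_width=6, slack=4)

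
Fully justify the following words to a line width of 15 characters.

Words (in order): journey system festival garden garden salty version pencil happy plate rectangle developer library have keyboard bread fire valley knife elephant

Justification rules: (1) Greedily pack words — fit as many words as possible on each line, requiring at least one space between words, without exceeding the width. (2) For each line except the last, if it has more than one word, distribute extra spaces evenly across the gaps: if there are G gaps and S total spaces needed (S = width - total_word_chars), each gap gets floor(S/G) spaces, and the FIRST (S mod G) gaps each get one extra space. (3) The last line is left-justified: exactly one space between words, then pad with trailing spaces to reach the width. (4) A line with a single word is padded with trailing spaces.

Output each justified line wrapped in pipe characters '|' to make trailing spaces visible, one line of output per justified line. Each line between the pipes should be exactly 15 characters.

Answer: |journey  system|
|festival garden|
|garden    salty|
|version  pencil|
|happy     plate|
|rectangle      |
|developer      |
|library    have|
|keyboard  bread|
|fire     valley|
|knife elephant |

Derivation:
Line 1: ['journey', 'system'] (min_width=14, slack=1)
Line 2: ['festival', 'garden'] (min_width=15, slack=0)
Line 3: ['garden', 'salty'] (min_width=12, slack=3)
Line 4: ['version', 'pencil'] (min_width=14, slack=1)
Line 5: ['happy', 'plate'] (min_width=11, slack=4)
Line 6: ['rectangle'] (min_width=9, slack=6)
Line 7: ['developer'] (min_width=9, slack=6)
Line 8: ['library', 'have'] (min_width=12, slack=3)
Line 9: ['keyboard', 'bread'] (min_width=14, slack=1)
Line 10: ['fire', 'valley'] (min_width=11, slack=4)
Line 11: ['knife', 'elephant'] (min_width=14, slack=1)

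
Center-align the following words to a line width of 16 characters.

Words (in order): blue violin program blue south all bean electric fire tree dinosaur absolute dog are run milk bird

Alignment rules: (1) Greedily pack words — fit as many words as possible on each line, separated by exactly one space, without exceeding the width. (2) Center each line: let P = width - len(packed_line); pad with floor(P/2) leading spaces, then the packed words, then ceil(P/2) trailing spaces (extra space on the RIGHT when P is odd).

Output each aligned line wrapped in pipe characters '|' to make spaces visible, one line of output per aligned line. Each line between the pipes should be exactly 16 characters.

Answer: |  blue violin   |
|  program blue  |
| south all bean |
| electric fire  |
| tree dinosaur  |
|absolute dog are|
| run milk bird  |

Derivation:
Line 1: ['blue', 'violin'] (min_width=11, slack=5)
Line 2: ['program', 'blue'] (min_width=12, slack=4)
Line 3: ['south', 'all', 'bean'] (min_width=14, slack=2)
Line 4: ['electric', 'fire'] (min_width=13, slack=3)
Line 5: ['tree', 'dinosaur'] (min_width=13, slack=3)
Line 6: ['absolute', 'dog', 'are'] (min_width=16, slack=0)
Line 7: ['run', 'milk', 'bird'] (min_width=13, slack=3)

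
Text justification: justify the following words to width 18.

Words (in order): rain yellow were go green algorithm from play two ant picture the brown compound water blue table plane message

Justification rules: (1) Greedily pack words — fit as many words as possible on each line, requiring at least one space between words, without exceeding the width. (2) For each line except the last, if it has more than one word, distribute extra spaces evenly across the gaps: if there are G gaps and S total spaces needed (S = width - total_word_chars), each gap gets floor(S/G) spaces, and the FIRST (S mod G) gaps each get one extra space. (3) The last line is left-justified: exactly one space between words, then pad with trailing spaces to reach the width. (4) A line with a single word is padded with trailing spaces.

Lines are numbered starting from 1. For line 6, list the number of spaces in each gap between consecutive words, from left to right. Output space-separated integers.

Answer: 2 2

Derivation:
Line 1: ['rain', 'yellow', 'were'] (min_width=16, slack=2)
Line 2: ['go', 'green', 'algorithm'] (min_width=18, slack=0)
Line 3: ['from', 'play', 'two', 'ant'] (min_width=17, slack=1)
Line 4: ['picture', 'the', 'brown'] (min_width=17, slack=1)
Line 5: ['compound', 'water'] (min_width=14, slack=4)
Line 6: ['blue', 'table', 'plane'] (min_width=16, slack=2)
Line 7: ['message'] (min_width=7, slack=11)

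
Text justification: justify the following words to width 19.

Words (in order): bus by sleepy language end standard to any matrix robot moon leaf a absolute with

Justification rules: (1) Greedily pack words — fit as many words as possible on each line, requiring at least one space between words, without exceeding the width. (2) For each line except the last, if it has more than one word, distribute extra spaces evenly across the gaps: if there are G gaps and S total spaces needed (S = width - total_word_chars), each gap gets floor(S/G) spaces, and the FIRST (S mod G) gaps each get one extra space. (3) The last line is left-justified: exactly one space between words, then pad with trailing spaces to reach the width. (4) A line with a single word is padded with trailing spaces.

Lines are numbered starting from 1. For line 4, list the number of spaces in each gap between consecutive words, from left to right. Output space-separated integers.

Answer: 2 2

Derivation:
Line 1: ['bus', 'by', 'sleepy'] (min_width=13, slack=6)
Line 2: ['language', 'end'] (min_width=12, slack=7)
Line 3: ['standard', 'to', 'any'] (min_width=15, slack=4)
Line 4: ['matrix', 'robot', 'moon'] (min_width=17, slack=2)
Line 5: ['leaf', 'a', 'absolute'] (min_width=15, slack=4)
Line 6: ['with'] (min_width=4, slack=15)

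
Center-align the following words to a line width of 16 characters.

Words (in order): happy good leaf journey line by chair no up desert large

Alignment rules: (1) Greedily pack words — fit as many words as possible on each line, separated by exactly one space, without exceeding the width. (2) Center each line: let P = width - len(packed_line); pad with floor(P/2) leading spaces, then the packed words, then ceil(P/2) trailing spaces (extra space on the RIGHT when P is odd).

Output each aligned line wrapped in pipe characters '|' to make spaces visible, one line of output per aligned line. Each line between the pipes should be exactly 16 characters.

Line 1: ['happy', 'good', 'leaf'] (min_width=15, slack=1)
Line 2: ['journey', 'line', 'by'] (min_width=15, slack=1)
Line 3: ['chair', 'no', 'up'] (min_width=11, slack=5)
Line 4: ['desert', 'large'] (min_width=12, slack=4)

Answer: |happy good leaf |
|journey line by |
|  chair no up   |
|  desert large  |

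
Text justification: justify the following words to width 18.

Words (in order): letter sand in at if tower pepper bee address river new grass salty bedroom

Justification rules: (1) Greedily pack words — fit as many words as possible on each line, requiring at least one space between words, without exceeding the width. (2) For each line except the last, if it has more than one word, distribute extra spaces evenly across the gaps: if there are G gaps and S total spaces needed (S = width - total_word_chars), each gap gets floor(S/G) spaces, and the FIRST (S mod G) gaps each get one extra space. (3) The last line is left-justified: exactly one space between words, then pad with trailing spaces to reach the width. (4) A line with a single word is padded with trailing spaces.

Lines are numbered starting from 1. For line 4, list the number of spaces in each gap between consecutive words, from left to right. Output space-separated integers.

Answer: 3 2

Derivation:
Line 1: ['letter', 'sand', 'in', 'at'] (min_width=17, slack=1)
Line 2: ['if', 'tower', 'pepper'] (min_width=15, slack=3)
Line 3: ['bee', 'address', 'river'] (min_width=17, slack=1)
Line 4: ['new', 'grass', 'salty'] (min_width=15, slack=3)
Line 5: ['bedroom'] (min_width=7, slack=11)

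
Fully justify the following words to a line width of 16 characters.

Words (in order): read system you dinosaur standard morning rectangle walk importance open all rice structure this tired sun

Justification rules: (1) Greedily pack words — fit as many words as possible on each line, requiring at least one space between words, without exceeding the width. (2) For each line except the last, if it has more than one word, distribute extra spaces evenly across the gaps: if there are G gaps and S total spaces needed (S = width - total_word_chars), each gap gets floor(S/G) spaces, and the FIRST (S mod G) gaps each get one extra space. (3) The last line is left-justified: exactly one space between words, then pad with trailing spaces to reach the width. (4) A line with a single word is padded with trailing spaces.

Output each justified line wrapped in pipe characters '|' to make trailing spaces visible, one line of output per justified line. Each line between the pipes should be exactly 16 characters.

Line 1: ['read', 'system', 'you'] (min_width=15, slack=1)
Line 2: ['dinosaur'] (min_width=8, slack=8)
Line 3: ['standard', 'morning'] (min_width=16, slack=0)
Line 4: ['rectangle', 'walk'] (min_width=14, slack=2)
Line 5: ['importance', 'open'] (min_width=15, slack=1)
Line 6: ['all', 'rice'] (min_width=8, slack=8)
Line 7: ['structure', 'this'] (min_width=14, slack=2)
Line 8: ['tired', 'sun'] (min_width=9, slack=7)

Answer: |read  system you|
|dinosaur        |
|standard morning|
|rectangle   walk|
|importance  open|
|all         rice|
|structure   this|
|tired sun       |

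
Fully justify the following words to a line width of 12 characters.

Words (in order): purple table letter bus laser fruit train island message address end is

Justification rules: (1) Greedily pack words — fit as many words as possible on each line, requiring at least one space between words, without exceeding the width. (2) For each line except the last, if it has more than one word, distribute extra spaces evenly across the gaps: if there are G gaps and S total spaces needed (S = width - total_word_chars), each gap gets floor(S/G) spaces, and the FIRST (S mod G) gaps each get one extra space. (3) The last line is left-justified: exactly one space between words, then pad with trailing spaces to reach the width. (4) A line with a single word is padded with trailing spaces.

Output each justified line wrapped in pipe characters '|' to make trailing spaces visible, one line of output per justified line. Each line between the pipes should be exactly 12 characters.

Line 1: ['purple', 'table'] (min_width=12, slack=0)
Line 2: ['letter', 'bus'] (min_width=10, slack=2)
Line 3: ['laser', 'fruit'] (min_width=11, slack=1)
Line 4: ['train', 'island'] (min_width=12, slack=0)
Line 5: ['message'] (min_width=7, slack=5)
Line 6: ['address', 'end'] (min_width=11, slack=1)
Line 7: ['is'] (min_width=2, slack=10)

Answer: |purple table|
|letter   bus|
|laser  fruit|
|train island|
|message     |
|address  end|
|is          |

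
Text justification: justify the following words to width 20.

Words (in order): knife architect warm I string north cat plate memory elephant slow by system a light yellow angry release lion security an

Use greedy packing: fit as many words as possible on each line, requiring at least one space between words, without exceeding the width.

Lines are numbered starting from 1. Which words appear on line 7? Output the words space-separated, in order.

Line 1: ['knife', 'architect', 'warm'] (min_width=20, slack=0)
Line 2: ['I', 'string', 'north', 'cat'] (min_width=18, slack=2)
Line 3: ['plate', 'memory'] (min_width=12, slack=8)
Line 4: ['elephant', 'slow', 'by'] (min_width=16, slack=4)
Line 5: ['system', 'a', 'light'] (min_width=14, slack=6)
Line 6: ['yellow', 'angry', 'release'] (min_width=20, slack=0)
Line 7: ['lion', 'security', 'an'] (min_width=16, slack=4)

Answer: lion security an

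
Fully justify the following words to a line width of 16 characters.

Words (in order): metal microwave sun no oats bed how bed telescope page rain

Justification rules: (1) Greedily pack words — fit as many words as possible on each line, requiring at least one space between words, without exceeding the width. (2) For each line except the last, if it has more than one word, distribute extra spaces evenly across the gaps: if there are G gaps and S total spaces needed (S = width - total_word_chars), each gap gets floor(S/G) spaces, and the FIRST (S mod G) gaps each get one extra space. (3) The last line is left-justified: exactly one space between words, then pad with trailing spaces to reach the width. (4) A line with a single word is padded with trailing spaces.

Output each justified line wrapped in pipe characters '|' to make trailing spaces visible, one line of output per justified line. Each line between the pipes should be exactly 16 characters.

Answer: |metal  microwave|
|sun  no oats bed|
|how          bed|
|telescope   page|
|rain            |

Derivation:
Line 1: ['metal', 'microwave'] (min_width=15, slack=1)
Line 2: ['sun', 'no', 'oats', 'bed'] (min_width=15, slack=1)
Line 3: ['how', 'bed'] (min_width=7, slack=9)
Line 4: ['telescope', 'page'] (min_width=14, slack=2)
Line 5: ['rain'] (min_width=4, slack=12)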